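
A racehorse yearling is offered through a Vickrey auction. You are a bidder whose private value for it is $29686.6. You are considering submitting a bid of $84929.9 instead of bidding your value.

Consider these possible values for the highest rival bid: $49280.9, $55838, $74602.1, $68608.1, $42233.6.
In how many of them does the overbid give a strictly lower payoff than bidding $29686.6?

5

The deviation hurts exactly when the highest competing bid lies strictly between $29686.6 and $84929.9 — overbidding then wins at a price above your value.
$49280.9: inside the interval → strictly worse (loss $19594.3).
$55838: inside the interval → strictly worse (loss $26151.4).
$74602.1: inside the interval → strictly worse (loss $44915.5).
$68608.1: inside the interval → strictly worse (loss $38921.5).
$42233.6: inside the interval → strictly worse (loss $12547).
Count: 5.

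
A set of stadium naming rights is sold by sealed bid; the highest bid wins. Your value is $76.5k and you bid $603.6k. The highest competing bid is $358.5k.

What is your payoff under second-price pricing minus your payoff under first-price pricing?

You have the highest bid, so you win under either rule.
Second-price: pay $358.5k → payoff −$282k.
First-price: pay your own bid $603.6k → payoff −$527.1k.
Difference = −$282k − (−$527.1k) = $245.1k.

$245.1k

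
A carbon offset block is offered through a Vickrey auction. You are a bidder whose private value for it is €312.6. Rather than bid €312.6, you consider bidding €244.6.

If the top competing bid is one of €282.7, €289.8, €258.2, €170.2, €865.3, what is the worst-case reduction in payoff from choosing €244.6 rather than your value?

€54.4

€282.7: truthful gives €29.9, deviation gives €0 → loss €29.9.
€289.8: truthful gives €22.8, deviation gives €0 → loss €22.8.
€258.2: truthful gives €54.4, deviation gives €0 → loss €54.4.
€170.2: same outcome either way → loss €0.
€865.3: same outcome either way → loss €0.
Maximum loss: €54.4.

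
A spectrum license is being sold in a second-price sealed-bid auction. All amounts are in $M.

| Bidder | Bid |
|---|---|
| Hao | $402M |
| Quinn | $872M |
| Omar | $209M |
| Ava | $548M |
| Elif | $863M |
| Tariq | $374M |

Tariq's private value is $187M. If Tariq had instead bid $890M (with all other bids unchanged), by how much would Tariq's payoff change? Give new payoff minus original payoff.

−$685M

The highest bid among the other bidders is $872M; Tariq's bid doesn't change that.
Original bid $374M: Tariq is not highest (top rival bid is $872M); payoff $0M.
Alternative bid $890M: Tariq is highest, pays the top rival bid $872M; payoff $187M − $872M = −$685M.
Change in payoff = −$685M − ($0M) = −$685M.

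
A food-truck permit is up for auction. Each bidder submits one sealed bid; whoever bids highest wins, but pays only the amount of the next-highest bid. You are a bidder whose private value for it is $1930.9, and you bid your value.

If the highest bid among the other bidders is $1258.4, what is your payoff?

$672.5

Your bid $1930.9 exceeds the highest competing bid $1258.4, so you win.
In a second-price auction the winner pays the second-highest bid, $1258.4.
Payoff = value − price = $1930.9 − $1258.4 = $672.5.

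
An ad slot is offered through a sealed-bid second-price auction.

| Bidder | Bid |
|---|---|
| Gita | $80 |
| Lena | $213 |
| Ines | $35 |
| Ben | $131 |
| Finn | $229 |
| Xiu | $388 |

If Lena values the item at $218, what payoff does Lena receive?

$0

Highest bid: Xiu at $388, so Xiu wins.
Second-highest bid: Finn at $229 — that is the price the winner pays.
Lena did not win, so Lena pays nothing and receives nothing: payoff $0.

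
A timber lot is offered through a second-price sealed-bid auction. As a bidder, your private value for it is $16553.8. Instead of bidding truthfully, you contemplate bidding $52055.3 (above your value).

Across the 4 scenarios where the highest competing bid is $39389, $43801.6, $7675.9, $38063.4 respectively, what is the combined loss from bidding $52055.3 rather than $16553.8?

$71592.6

The deviation costs you only when the competing bid falls strictly between $16553.8 and $52055.3; elsewhere both bids give the same outcome.
$39389: truthful payoff $0, deviation payoff −$22835.2 → loss $22835.2.
$43801.6: truthful payoff $0, deviation payoff −$27247.8 → loss $27247.8.
$7675.9: outcomes coincide → loss $0.
$38063.4: truthful payoff $0, deviation payoff −$21509.6 → loss $21509.6.
Total loss = $22835.2 + $27247.8 + $21509.6 = $71592.6.
Because the price is fixed by the runner-up's bid, deviating from your value can only change a good outcome into a bad one — never the reverse.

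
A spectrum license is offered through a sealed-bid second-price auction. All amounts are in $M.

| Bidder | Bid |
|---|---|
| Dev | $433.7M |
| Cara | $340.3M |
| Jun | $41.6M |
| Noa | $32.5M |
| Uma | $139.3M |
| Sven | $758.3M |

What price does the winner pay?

Highest bid: Sven at $758.3M, so Sven wins.
Second-highest bid: Dev at $433.7M — that is the price the winner pays.

$433.7M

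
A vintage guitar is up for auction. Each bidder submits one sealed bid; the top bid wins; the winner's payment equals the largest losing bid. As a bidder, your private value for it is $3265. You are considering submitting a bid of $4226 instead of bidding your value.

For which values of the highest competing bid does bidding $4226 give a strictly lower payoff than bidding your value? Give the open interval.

If the competing bid is below $3265, both bids win at the same price — no difference.
If it is above $4226, both bids lose — no difference.
If it lies strictly between $3265 and $4226, bidding your value loses (payoff 0) while bidding $4226 wins at a price above your value (payoff negative).
So the deviation strictly hurts on the open interval ($3265, $4226).

($3265, $4226)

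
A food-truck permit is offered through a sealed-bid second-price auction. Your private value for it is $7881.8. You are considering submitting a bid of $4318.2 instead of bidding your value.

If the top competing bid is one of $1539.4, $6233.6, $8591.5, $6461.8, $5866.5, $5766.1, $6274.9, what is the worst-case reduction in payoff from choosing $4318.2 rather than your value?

$1539.4: same outcome either way → loss $0.
$6233.6: truthful gives $1648.2, deviation gives $0 → loss $1648.2.
$8591.5: same outcome either way → loss $0.
$6461.8: truthful gives $1420, deviation gives $0 → loss $1420.
$5866.5: truthful gives $2015.3, deviation gives $0 → loss $2015.3.
$5766.1: truthful gives $2115.7, deviation gives $0 → loss $2115.7.
$6274.9: truthful gives $1606.9, deviation gives $0 → loss $1606.9.
Maximum loss: $2115.7.

$2115.7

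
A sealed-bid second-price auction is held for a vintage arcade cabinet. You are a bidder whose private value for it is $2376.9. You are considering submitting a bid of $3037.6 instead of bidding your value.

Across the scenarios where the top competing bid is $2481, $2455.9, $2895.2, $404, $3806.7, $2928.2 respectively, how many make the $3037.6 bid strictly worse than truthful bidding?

The deviation hurts exactly when the highest competing bid lies strictly between $2376.9 and $3037.6 — overbidding then wins at a price above your value.
$2481: inside the interval → strictly worse (loss $104.1).
$2455.9: inside the interval → strictly worse (loss $79).
$2895.2: inside the interval → strictly worse (loss $518.3).
$404: below both → same outcome either way.
$3806.7: above both → same outcome either way.
$2928.2: inside the interval → strictly worse (loss $551.3).
Count: 4.

4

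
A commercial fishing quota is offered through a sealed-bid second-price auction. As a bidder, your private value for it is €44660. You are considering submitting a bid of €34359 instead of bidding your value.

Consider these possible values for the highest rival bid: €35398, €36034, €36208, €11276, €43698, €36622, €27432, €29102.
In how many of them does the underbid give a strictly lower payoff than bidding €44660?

5

The deviation hurts exactly when the highest competing bid lies strictly between €34359 and €44660 — underbidding then forfeits a profitable win.
€35398: inside the interval → strictly worse (loss €9262).
€36034: inside the interval → strictly worse (loss €8626).
€36208: inside the interval → strictly worse (loss €8452).
€11276: below both → same outcome either way.
€43698: inside the interval → strictly worse (loss €962).
€36622: inside the interval → strictly worse (loss €8038).
€27432: below both → same outcome either way.
€29102: below both → same outcome either way.
Count: 5.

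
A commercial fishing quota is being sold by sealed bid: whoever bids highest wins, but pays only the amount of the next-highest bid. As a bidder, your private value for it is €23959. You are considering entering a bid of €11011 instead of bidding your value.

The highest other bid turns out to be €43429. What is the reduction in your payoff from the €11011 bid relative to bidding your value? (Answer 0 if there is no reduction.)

€0

Bidding your value €23959: you lose (since €23959 < €43429). Payoff €0.
Bidding €11011: you lose. Payoff €0.
Difference = €0 − €0 = €0; both bids lead to the same outcome because the competing bid is above both your value and your alternative bid.
Truthful bidding weakly dominates here: raising your bid can only win items priced above your value, and lowering it can only forfeit items priced below.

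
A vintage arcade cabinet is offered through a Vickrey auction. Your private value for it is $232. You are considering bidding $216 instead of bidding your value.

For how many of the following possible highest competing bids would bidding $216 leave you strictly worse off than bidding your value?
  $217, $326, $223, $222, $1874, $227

4

The deviation hurts exactly when the highest competing bid lies strictly between $216 and $232 — underbidding then forfeits a profitable win.
$217: inside the interval → strictly worse (loss $15).
$326: above both → same outcome either way.
$223: inside the interval → strictly worse (loss $9).
$222: inside the interval → strictly worse (loss $10).
$1874: above both → same outcome either way.
$227: inside the interval → strictly worse (loss $5).
Count: 4.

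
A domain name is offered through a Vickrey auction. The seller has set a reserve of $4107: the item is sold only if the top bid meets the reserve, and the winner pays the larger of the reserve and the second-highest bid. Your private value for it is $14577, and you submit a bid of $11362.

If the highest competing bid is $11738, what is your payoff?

Your bid $11362 is below the highest competing bid $11738, so you lose. Payoff $0.

$0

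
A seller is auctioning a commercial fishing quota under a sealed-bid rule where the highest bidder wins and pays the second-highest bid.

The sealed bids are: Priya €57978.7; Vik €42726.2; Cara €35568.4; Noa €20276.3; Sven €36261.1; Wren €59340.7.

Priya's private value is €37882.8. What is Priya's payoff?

Highest bid: Wren at €59340.7, so Wren wins.
Second-highest bid: Priya at €57978.7 — that is the price the winner pays.
Priya did not win, so Priya pays nothing and receives nothing: payoff €0.

€0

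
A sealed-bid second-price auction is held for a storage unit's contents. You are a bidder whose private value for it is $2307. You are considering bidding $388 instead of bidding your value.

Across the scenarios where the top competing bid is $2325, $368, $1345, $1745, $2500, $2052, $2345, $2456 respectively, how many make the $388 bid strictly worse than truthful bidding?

The deviation hurts exactly when the highest competing bid lies strictly between $388 and $2307 — underbidding then forfeits a profitable win.
$2325: above both → same outcome either way.
$368: below both → same outcome either way.
$1345: inside the interval → strictly worse (loss $962).
$1745: inside the interval → strictly worse (loss $562).
$2500: above both → same outcome either way.
$2052: inside the interval → strictly worse (loss $255).
$2345: above both → same outcome either way.
$2456: above both → same outcome either way.
Count: 3.

3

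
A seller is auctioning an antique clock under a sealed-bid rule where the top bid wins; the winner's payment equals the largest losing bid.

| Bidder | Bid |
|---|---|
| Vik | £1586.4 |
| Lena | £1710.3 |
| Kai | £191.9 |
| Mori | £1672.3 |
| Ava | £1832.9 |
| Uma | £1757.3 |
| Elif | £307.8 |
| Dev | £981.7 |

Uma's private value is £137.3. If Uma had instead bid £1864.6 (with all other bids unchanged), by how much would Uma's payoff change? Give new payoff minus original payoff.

The highest bid among the other bidders is £1832.9; Uma's bid doesn't change that.
Original bid £1757.3: Uma is not highest (top rival bid is £1832.9); payoff £0.
Alternative bid £1864.6: Uma is highest, pays the top rival bid £1832.9; payoff £137.3 − £1832.9 = −£1695.6.
Change in payoff = −£1695.6 − (£0) = −£1695.6.

−£1695.6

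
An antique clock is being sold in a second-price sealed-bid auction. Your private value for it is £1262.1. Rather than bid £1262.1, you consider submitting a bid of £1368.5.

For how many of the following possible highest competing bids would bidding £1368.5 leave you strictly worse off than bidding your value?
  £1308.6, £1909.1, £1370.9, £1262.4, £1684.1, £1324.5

3

The deviation hurts exactly when the highest competing bid lies strictly between £1262.1 and £1368.5 — overbidding then wins at a price above your value.
£1308.6: inside the interval → strictly worse (loss £46.5).
£1909.1: above both → same outcome either way.
£1370.9: above both → same outcome either way.
£1262.4: inside the interval → strictly worse (loss £0.3).
£1684.1: above both → same outcome either way.
£1324.5: inside the interval → strictly worse (loss £62.4).
Count: 3.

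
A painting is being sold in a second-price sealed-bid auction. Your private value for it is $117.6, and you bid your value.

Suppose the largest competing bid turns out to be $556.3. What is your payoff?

Your bid $117.6 is below the highest competing bid $556.3, so you lose.
A losing bidder pays nothing and receives nothing: payoff = $0.

$0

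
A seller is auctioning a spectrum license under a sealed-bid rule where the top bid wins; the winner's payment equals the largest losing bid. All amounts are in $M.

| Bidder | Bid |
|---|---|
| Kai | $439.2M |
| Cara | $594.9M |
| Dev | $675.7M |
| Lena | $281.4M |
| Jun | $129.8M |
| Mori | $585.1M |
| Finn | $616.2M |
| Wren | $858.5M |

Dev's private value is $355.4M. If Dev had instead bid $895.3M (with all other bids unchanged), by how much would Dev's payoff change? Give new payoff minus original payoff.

−$503.1M

The highest bid among the other bidders is $858.5M; Dev's bid doesn't change that.
Original bid $675.7M: Dev is not highest (top rival bid is $858.5M); payoff $0M.
Alternative bid $895.3M: Dev is highest, pays the top rival bid $858.5M; payoff $355.4M − $858.5M = −$503.1M.
Change in payoff = −$503.1M − ($0M) = −$503.1M.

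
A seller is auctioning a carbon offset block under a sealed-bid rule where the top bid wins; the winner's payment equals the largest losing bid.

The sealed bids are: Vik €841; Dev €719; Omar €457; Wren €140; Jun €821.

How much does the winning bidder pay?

€821

Highest bid: Vik at €841, so Vik wins.
Second-highest bid: Jun at €821 — that is the price the winner pays.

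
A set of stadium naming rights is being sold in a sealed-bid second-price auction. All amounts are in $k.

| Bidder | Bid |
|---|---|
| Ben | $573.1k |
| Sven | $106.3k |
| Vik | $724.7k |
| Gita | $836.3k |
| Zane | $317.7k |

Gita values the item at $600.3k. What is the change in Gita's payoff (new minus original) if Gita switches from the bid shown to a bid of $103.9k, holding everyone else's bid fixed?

$124.4k

The highest bid among the other bidders is $724.7k; Gita's bid doesn't change that.
Original bid $836.3k: Gita is highest, pays the top rival bid $724.7k; payoff $600.3k − $724.7k = −$124.4k.
Alternative bid $103.9k: Gita is not highest (top rival bid is $724.7k); payoff $0k.
Change in payoff = $0k − (−$124.4k) = $124.4k.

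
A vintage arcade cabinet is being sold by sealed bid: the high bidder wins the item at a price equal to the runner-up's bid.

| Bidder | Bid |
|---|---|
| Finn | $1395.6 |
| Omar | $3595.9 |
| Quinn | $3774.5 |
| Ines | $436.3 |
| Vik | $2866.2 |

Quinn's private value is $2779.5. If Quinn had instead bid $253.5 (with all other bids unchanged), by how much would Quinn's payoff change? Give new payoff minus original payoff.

The highest bid among the other bidders is $3595.9; Quinn's bid doesn't change that.
Original bid $3774.5: Quinn is highest, pays the top rival bid $3595.9; payoff $2779.5 − $3595.9 = −$816.4.
Alternative bid $253.5: Quinn is not highest (top rival bid is $3595.9); payoff $0.
Change in payoff = $0 − (−$816.4) = $816.4.

$816.4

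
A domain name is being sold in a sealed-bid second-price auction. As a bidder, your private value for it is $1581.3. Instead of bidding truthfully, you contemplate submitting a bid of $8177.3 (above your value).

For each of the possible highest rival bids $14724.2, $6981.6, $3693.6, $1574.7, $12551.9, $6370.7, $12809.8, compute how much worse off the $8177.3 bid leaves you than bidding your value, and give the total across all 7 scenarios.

$12302

The deviation costs you only when the competing bid falls strictly between $1581.3 and $8177.3; elsewhere both bids give the same outcome.
$14724.2: outcomes coincide → loss $0.
$6981.6: truthful payoff $0, deviation payoff −$5400.3 → loss $5400.3.
$3693.6: truthful payoff $0, deviation payoff −$2112.3 → loss $2112.3.
$1574.7: outcomes coincide → loss $0.
$12551.9: outcomes coincide → loss $0.
$6370.7: truthful payoff $0, deviation payoff −$4789.4 → loss $4789.4.
$12809.8: outcomes coincide → loss $0.
Total loss = $5400.3 + $2112.3 + $4789.4 = $12302.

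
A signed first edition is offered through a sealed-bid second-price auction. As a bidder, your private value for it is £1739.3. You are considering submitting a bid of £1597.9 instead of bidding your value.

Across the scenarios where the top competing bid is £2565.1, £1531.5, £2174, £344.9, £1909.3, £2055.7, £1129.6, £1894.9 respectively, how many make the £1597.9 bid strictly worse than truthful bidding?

The deviation hurts exactly when the highest competing bid lies strictly between £1597.9 and £1739.3 — underbidding then forfeits a profitable win.
£2565.1: above both → same outcome either way.
£1531.5: below both → same outcome either way.
£2174: above both → same outcome either way.
£344.9: below both → same outcome either way.
£1909.3: above both → same outcome either way.
£2055.7: above both → same outcome either way.
£1129.6: below both → same outcome either way.
£1894.9: above both → same outcome either way.
Count: 0.

0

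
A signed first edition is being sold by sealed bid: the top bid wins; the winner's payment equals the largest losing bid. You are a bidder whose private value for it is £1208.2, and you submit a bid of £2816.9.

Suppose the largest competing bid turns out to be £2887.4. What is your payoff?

£0

Your bid £2816.9 is below the highest competing bid £2887.4, so you lose.
A losing bidder pays nothing and receives nothing: payoff = £0.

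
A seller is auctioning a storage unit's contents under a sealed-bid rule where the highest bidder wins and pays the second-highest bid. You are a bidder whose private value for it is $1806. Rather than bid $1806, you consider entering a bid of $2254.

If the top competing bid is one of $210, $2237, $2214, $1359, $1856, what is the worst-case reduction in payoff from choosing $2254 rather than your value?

$210: same outcome either way → loss $0.
$2237: truthful gives $0, deviation gives −$431 → loss $431.
$2214: truthful gives $0, deviation gives −$408 → loss $408.
$1359: same outcome either way → loss $0.
$1856: truthful gives $0, deviation gives −$50 → loss $50.
Maximum loss: $431.

$431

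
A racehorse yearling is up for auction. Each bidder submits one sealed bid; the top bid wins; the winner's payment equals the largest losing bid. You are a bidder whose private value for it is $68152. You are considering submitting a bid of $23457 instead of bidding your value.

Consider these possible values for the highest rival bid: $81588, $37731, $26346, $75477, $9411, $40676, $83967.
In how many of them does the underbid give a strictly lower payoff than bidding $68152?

The deviation hurts exactly when the highest competing bid lies strictly between $23457 and $68152 — underbidding then forfeits a profitable win.
$81588: above both → same outcome either way.
$37731: inside the interval → strictly worse (loss $30421).
$26346: inside the interval → strictly worse (loss $41806).
$75477: above both → same outcome either way.
$9411: below both → same outcome either way.
$40676: inside the interval → strictly worse (loss $27476).
$83967: above both → same outcome either way.
Count: 3.

3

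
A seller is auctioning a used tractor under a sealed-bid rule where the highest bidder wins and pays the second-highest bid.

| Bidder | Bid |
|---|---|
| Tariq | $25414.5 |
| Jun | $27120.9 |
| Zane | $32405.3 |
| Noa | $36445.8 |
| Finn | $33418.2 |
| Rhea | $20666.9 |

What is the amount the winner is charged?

Highest bid: Noa at $36445.8, so Noa wins.
Second-highest bid: Finn at $33418.2 — that is the price the winner pays.

$33418.2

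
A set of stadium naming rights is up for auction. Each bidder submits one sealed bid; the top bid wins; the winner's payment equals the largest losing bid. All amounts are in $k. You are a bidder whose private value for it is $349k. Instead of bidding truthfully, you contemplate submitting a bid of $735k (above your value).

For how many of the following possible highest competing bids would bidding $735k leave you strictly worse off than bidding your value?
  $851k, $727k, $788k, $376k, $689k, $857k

The deviation hurts exactly when the highest competing bid lies strictly between $349k and $735k — overbidding then wins at a price above your value.
$851k: above both → same outcome either way.
$727k: inside the interval → strictly worse (loss $378k).
$788k: above both → same outcome either way.
$376k: inside the interval → strictly worse (loss $27k).
$689k: inside the interval → strictly worse (loss $340k).
$857k: above both → same outcome either way.
Count: 3.

3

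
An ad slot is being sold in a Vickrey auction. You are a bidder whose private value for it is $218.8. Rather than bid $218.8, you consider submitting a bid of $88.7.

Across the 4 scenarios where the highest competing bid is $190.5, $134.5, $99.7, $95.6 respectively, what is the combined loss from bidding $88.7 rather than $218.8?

The deviation costs you only when the competing bid falls strictly between $88.7 and $218.8; elsewhere both bids give the same outcome.
$190.5: truthful payoff $28.3, deviation payoff $0 → loss $28.3.
$134.5: truthful payoff $84.3, deviation payoff $0 → loss $84.3.
$99.7: truthful payoff $119.1, deviation payoff $0 → loss $119.1.
$95.6: truthful payoff $123.2, deviation payoff $0 → loss $123.2.
Total loss = $28.3 + $84.3 + $119.1 + $123.2 = $354.9.

$354.9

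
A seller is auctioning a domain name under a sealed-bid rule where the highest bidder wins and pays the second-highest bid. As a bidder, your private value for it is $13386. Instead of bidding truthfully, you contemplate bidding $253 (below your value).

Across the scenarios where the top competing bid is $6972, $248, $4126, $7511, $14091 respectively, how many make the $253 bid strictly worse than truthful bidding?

The deviation hurts exactly when the highest competing bid lies strictly between $253 and $13386 — underbidding then forfeits a profitable win.
$6972: inside the interval → strictly worse (loss $6414).
$248: below both → same outcome either way.
$4126: inside the interval → strictly worse (loss $9260).
$7511: inside the interval → strictly worse (loss $5875).
$14091: above both → same outcome either way.
Count: 3.

3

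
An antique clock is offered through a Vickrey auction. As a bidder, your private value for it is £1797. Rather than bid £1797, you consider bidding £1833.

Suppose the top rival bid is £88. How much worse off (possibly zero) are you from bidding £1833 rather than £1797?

Bidding your value £1797: you win (since £1797 > £88) and pay £88. Payoff £1709.
Bidding £1833: you win and pay £88. Payoff £1797 − £88 = £1709.
Difference = £1709 − £1709 = £0; both bids lead to the same outcome because the competing bid is below both your value and your alternative bid.

£0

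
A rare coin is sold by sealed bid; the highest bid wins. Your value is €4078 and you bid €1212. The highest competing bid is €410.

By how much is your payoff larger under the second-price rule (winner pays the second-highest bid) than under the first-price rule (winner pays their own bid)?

€802

You have the highest bid, so you win under either rule.
Second-price: pay €410 → payoff €3668.
First-price: pay your own bid €1212 → payoff €2866.
Difference = €3668 − (€2866) = €802.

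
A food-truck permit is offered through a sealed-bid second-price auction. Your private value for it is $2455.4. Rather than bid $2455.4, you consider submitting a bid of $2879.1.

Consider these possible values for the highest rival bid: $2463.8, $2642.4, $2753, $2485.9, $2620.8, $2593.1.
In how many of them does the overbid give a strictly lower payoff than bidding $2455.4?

6

The deviation hurts exactly when the highest competing bid lies strictly between $2455.4 and $2879.1 — overbidding then wins at a price above your value.
$2463.8: inside the interval → strictly worse (loss $8.4).
$2642.4: inside the interval → strictly worse (loss $187).
$2753: inside the interval → strictly worse (loss $297.6).
$2485.9: inside the interval → strictly worse (loss $30.5).
$2620.8: inside the interval → strictly worse (loss $165.4).
$2593.1: inside the interval → strictly worse (loss $137.7).
Count: 6.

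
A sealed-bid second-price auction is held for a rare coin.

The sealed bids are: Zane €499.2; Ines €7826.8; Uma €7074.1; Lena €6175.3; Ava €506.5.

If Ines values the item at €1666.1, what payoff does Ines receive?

Highest bid: Ines at €7826.8, so Ines wins.
Second-highest bid: Uma at €7074.1 — that is the price the winner pays.
Ines's payoff = value − price = €1666.1 − €7074.1 = −€5408.

−€5408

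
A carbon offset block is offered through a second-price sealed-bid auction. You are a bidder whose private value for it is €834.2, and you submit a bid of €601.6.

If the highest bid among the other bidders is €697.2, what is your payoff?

Your bid €601.6 is below the highest competing bid €697.2, so you lose.
A losing bidder pays nothing and receives nothing: payoff = €0.

€0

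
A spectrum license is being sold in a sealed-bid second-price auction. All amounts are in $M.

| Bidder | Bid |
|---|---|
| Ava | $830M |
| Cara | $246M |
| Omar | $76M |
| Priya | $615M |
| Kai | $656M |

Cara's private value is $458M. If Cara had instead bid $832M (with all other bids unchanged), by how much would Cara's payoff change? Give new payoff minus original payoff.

The highest bid among the other bidders is $830M; Cara's bid doesn't change that.
Original bid $246M: Cara is not highest (top rival bid is $830M); payoff $0M.
Alternative bid $832M: Cara is highest, pays the top rival bid $830M; payoff $458M − $830M = −$372M.
Change in payoff = −$372M − ($0M) = −$372M.

−$372M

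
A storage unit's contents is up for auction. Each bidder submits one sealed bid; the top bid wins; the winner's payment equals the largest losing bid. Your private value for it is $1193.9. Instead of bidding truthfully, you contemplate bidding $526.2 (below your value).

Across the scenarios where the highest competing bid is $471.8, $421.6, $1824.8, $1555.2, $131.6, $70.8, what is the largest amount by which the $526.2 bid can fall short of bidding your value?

$0

$471.8: same outcome either way → loss $0.
$421.6: same outcome either way → loss $0.
$1824.8: same outcome either way → loss $0.
$1555.2: same outcome either way → loss $0.
$131.6: same outcome either way → loss $0.
$70.8: same outcome either way → loss $0.
Maximum loss: $0.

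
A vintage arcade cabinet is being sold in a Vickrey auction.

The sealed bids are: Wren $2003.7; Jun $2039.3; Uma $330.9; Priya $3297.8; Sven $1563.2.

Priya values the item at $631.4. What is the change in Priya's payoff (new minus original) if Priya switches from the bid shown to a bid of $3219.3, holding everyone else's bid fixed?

$0

The highest bid among the other bidders is $2039.3; Priya's bid doesn't change that.
Original bid $3297.8: Priya is highest, pays the top rival bid $2039.3; payoff $631.4 − $2039.3 = −$1407.9.
Alternative bid $3219.3: Priya is highest, pays the top rival bid $2039.3; payoff $631.4 − $2039.3 = −$1407.9.
Change in payoff = −$1407.9 − (−$1407.9) = $0.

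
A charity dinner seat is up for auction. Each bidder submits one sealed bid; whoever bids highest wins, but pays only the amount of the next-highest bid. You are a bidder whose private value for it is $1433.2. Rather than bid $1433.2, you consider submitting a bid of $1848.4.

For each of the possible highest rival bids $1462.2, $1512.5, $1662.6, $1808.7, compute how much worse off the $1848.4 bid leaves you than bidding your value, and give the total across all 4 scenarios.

The deviation costs you only when the competing bid falls strictly between $1433.2 and $1848.4; elsewhere both bids give the same outcome.
$1462.2: truthful payoff $0, deviation payoff −$29 → loss $29.
$1512.5: truthful payoff $0, deviation payoff −$79.3 → loss $79.3.
$1662.6: truthful payoff $0, deviation payoff −$229.4 → loss $229.4.
$1808.7: truthful payoff $0, deviation payoff −$375.5 → loss $375.5.
Total loss = $29 + $79.3 + $229.4 + $375.5 = $713.2.
Truthful bidding weakly dominates here: raising your bid can only win items priced above your value, and lowering it can only forfeit items priced below.

$713.2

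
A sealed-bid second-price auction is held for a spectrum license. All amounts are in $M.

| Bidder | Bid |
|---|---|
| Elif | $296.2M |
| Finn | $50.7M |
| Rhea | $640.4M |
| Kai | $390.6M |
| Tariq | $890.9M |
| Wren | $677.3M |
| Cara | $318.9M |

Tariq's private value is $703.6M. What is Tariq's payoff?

Highest bid: Tariq at $890.9M, so Tariq wins.
Second-highest bid: Wren at $677.3M — that is the price the winner pays.
Tariq's payoff = value − price = $703.6M − $677.3M = $26.3M.

$26.3M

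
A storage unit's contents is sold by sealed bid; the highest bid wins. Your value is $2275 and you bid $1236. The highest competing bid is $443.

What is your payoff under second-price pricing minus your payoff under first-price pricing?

$793

You have the highest bid, so you win under either rule.
Second-price: pay $443 → payoff $1832.
First-price: pay your own bid $1236 → payoff $1039.
Difference = $1832 − ($1039) = $793.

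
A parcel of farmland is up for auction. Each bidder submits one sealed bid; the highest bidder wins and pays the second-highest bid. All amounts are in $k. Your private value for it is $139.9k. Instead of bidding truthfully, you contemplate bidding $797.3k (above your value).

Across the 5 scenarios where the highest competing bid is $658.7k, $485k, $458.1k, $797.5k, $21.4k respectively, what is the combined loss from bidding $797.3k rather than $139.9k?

$1182.1k

The deviation costs you only when the competing bid falls strictly between $139.9k and $797.3k; elsewhere both bids give the same outcome.
$658.7k: truthful payoff $0k, deviation payoff −$518.8k → loss $518.8k.
$485k: truthful payoff $0k, deviation payoff −$345.1k → loss $345.1k.
$458.1k: truthful payoff $0k, deviation payoff −$318.2k → loss $318.2k.
$797.5k: outcomes coincide → loss $0k.
$21.4k: outcomes coincide → loss $0k.
Total loss = $518.8k + $345.1k + $318.2k = $1182.1k.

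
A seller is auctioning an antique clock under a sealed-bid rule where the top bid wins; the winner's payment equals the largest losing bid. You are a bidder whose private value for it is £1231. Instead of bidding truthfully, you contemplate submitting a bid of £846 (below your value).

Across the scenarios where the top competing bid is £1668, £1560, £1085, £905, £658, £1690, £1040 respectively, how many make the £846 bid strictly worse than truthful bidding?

3

The deviation hurts exactly when the highest competing bid lies strictly between £846 and £1231 — underbidding then forfeits a profitable win.
£1668: above both → same outcome either way.
£1560: above both → same outcome either way.
£1085: inside the interval → strictly worse (loss £146).
£905: inside the interval → strictly worse (loss £326).
£658: below both → same outcome either way.
£1690: above both → same outcome either way.
£1040: inside the interval → strictly worse (loss £191).
Count: 3.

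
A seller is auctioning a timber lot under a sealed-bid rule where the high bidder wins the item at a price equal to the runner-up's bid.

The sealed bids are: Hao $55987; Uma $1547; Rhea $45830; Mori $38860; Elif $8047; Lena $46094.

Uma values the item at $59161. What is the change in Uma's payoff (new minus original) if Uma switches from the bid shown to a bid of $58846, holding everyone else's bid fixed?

$3174

The highest bid among the other bidders is $55987; Uma's bid doesn't change that.
Original bid $1547: Uma is not highest (top rival bid is $55987); payoff $0.
Alternative bid $58846: Uma is highest, pays the top rival bid $55987; payoff $59161 − $55987 = $3174.
Change in payoff = $3174 − ($0) = $3174.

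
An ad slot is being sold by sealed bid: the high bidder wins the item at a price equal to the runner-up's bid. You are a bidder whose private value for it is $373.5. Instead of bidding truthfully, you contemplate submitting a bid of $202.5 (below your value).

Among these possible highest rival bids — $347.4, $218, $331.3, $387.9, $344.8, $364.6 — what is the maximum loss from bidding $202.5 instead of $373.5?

$155.5

$347.4: truthful gives $26.1, deviation gives $0 → loss $26.1.
$218: truthful gives $155.5, deviation gives $0 → loss $155.5.
$331.3: truthful gives $42.2, deviation gives $0 → loss $42.2.
$387.9: same outcome either way → loss $0.
$344.8: truthful gives $28.7, deviation gives $0 → loss $28.7.
$364.6: truthful gives $8.9, deviation gives $0 → loss $8.9.
Maximum loss: $155.5.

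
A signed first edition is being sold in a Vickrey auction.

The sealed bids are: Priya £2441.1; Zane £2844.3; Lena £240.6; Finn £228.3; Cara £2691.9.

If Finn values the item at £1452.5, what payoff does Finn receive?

£0

Highest bid: Zane at £2844.3, so Zane wins.
Second-highest bid: Cara at £2691.9 — that is the price the winner pays.
Finn did not win, so Finn pays nothing and receives nothing: payoff £0.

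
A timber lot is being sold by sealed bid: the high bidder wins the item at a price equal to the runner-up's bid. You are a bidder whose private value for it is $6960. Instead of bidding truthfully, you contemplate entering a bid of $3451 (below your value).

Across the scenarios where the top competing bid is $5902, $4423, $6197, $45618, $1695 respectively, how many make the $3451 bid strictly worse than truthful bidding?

3

The deviation hurts exactly when the highest competing bid lies strictly between $3451 and $6960 — underbidding then forfeits a profitable win.
$5902: inside the interval → strictly worse (loss $1058).
$4423: inside the interval → strictly worse (loss $2537).
$6197: inside the interval → strictly worse (loss $763).
$45618: above both → same outcome either way.
$1695: below both → same outcome either way.
Count: 3.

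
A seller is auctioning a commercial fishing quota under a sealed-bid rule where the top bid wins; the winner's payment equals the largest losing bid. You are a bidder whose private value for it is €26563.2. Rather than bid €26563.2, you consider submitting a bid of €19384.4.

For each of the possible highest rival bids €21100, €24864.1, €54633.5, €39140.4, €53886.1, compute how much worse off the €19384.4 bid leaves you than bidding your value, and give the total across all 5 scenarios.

The deviation costs you only when the competing bid falls strictly between €19384.4 and €26563.2; elsewhere both bids give the same outcome.
€21100: truthful payoff €5463.2, deviation payoff €0 → loss €5463.2.
€24864.1: truthful payoff €1699.1, deviation payoff €0 → loss €1699.1.
€54633.5: outcomes coincide → loss €0.
€39140.4: outcomes coincide → loss €0.
€53886.1: outcomes coincide → loss €0.
Total loss = €5463.2 + €1699.1 = €7162.3.

€7162.3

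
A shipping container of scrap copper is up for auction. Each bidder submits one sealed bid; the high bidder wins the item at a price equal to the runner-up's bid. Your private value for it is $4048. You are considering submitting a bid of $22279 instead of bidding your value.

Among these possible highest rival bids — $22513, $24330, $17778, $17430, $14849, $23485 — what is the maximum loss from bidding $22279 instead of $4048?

$22513: same outcome either way → loss $0.
$24330: same outcome either way → loss $0.
$17778: truthful gives $0, deviation gives −$13730 → loss $13730.
$17430: truthful gives $0, deviation gives −$13382 → loss $13382.
$14849: truthful gives $0, deviation gives −$10801 → loss $10801.
$23485: same outcome either way → loss $0.
Maximum loss: $13730.

$13730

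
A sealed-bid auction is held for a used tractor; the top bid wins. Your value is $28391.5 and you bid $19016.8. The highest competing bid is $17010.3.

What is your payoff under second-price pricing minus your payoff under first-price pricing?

$2006.5

You have the highest bid, so you win under either rule.
Second-price: pay $17010.3 → payoff $11381.2.
First-price: pay your own bid $19016.8 → payoff $9374.7.
Difference = $11381.2 − ($9374.7) = $2006.5.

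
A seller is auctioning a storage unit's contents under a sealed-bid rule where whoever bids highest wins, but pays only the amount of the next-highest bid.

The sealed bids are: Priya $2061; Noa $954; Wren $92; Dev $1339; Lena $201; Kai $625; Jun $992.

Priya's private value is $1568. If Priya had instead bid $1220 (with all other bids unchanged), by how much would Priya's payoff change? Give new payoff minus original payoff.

−$229

The highest bid among the other bidders is $1339; Priya's bid doesn't change that.
Original bid $2061: Priya is highest, pays the top rival bid $1339; payoff $1568 − $1339 = $229.
Alternative bid $1220: Priya is not highest (top rival bid is $1339); payoff $0.
Change in payoff = $0 − ($229) = −$229.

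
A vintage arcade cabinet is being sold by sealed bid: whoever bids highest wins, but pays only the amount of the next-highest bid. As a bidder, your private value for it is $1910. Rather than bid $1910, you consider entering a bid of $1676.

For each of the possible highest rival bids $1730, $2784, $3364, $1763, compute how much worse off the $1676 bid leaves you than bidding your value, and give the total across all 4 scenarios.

$327

The deviation costs you only when the competing bid falls strictly between $1676 and $1910; elsewhere both bids give the same outcome.
$1730: truthful payoff $180, deviation payoff $0 → loss $180.
$2784: outcomes coincide → loss $0.
$3364: outcomes coincide → loss $0.
$1763: truthful payoff $147, deviation payoff $0 → loss $147.
Total loss = $180 + $147 = $327.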